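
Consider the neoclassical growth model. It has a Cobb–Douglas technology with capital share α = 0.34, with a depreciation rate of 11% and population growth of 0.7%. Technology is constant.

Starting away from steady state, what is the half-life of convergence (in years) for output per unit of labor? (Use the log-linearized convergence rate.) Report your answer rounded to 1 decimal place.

Near the steady state the convergence rate is λ = (1 − α)(n + δ).
λ = (1 − 0.34) × 0.117 = 0.66 × 0.117 = 0.07722
Half-life = ln 2 / λ = 0.6931 / 0.07722 ≈ 8.98 years

about 9.0 years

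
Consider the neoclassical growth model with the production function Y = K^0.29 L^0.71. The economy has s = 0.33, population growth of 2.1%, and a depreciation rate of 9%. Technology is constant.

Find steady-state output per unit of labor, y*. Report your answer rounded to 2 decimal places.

Steady state requires s·f(k) = (n + δ)·k, i.e. s·k^α = (n + δ)·k.
Dividing both sides by k: k^(1−α) = s / (n + δ).
k^0.71 = 0.33 / (0.021 + 0.090) = 0.33 / 0.111 = 2.9730
k* = 2.9730^(1/0.71) ≈ 4.6395
y* = (k*)^α = 4.6395^0.29 ≈ 1.5605

y* ≈ 1.56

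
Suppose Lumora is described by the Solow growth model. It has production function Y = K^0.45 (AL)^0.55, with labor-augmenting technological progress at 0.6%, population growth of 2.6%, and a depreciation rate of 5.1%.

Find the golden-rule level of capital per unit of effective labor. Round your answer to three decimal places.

The golden rule sets f'(k) = n + g + δ, i.e. α·k^(α−1) = n + g + δ.
So k^(1−α) = α / (n + g + δ) = 0.45 / 0.083 = 5.4217.
k_gold = 5.4217^(1/0.55) ≈ 21.6168

k_gold ≈ 21.617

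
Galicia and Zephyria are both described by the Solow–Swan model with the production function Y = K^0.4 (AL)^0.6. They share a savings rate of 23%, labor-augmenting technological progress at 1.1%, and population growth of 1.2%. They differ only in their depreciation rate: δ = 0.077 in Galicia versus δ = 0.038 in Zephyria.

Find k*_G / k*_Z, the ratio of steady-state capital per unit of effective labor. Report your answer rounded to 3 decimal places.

Steady-state k* = [s/(n + g + δ)]^(1/(1−α)), so the ratio is [ (s_G/(n + g + δ)_G) / (s_Z/(n + g + δ)_Z) ]^1.6667.
s_G/(n + g + δ)_G = 0.23/0.100 = 2.3000; s_Z/(n + g + δ)_Z = 0.23/0.061 = 3.7705.
Ratio = (2.3000/3.7705)^1.6667 = 0.6100^1.6667 ≈ 0.4387

ratio ≈ 0.439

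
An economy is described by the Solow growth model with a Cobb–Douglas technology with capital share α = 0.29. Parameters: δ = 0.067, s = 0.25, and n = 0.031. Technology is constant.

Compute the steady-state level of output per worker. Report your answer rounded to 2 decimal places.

y* = 1.47

At the steady state, Δk = 0, so s·k^α = (n + δ)·k.
Rearranging, k^(1−α) = s / (n + δ).
k^0.71 = 0.25 / (0.031 + 0.067) = 0.25 / 0.098 = 2.5510
k* = 2.5510^(1/0.71) ≈ 3.7397
y* = (k*)^α = 3.7397^0.29 ≈ 1.4660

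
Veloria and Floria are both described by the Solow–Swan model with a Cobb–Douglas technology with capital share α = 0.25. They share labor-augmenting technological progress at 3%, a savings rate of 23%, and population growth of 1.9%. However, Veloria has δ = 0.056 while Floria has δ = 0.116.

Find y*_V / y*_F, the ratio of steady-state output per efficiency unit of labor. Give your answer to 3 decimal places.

Steady-state y* = [s/(n + g + δ)]^(α/(1−α)), so the ratio is [ (s_V/(n + g + δ)_V) / (s_F/(n + g + δ)_F) ]^0.3333.
s_V/(n + g + δ)_V = 0.23/0.105 = 2.1905; s_F/(n + g + δ)_F = 0.23/0.165 = 1.3939.
Ratio = (2.1905/1.3939)^0.3333 = 1.5715^0.3333 ≈ 1.1626

ratio ≈ 1.163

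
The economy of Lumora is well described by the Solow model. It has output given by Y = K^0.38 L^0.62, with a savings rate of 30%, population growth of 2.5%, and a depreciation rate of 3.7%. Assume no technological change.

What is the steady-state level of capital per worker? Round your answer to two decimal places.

In steady state, investment equals break-even investment: s·k^α = (n + δ)·k.
Rearranging, k^(1−α) = s / (n + δ).
k^0.62 = 0.30 / (0.025 + 0.037) = 0.30 / 0.062 = 4.8387
k* = 4.8387^(1/0.62) ≈ 12.7175

k* ≈ 12.72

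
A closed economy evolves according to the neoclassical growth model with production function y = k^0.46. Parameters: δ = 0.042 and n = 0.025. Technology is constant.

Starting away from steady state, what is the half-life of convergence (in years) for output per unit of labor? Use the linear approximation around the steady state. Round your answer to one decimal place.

t_½ ≈ 19.2 years

Near the steady state the convergence rate is λ = (1 − α)(n + δ).
λ = (1 − 0.46) × 0.067 = 0.54 × 0.067 = 0.03618
Half-life = ln 2 / λ = 0.6931 / 0.03618 ≈ 19.16 years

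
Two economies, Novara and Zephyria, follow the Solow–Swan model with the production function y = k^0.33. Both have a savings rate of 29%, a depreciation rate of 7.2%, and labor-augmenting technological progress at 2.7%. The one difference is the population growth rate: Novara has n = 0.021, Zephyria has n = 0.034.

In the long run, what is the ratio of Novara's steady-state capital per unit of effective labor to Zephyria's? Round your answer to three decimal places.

Steady-state k* = [s/(n + g + δ)]^(1/(1−α)), so the ratio is [ (s_N/(n + g + δ)_N) / (s_Z/(n + g + δ)_Z) ]^1.4925.
s_N/(n + g + δ)_N = 0.29/0.120 = 2.4167; s_Z/(n + g + δ)_Z = 0.29/0.133 = 2.1805.
Ratio = (2.4167/2.1805)^1.4925 = 1.1083^1.4925 ≈ 1.1659

ratio ≈ 1.166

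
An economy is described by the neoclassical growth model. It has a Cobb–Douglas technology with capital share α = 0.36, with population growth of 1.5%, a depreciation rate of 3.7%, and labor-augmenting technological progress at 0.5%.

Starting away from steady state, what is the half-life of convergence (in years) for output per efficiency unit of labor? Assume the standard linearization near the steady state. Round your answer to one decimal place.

half-life ≈ 19.0 years

Near the steady state the convergence rate is λ = (1 − α)(n + g + δ).
λ = (1 − 0.36) × 0.057 = 0.64 × 0.057 = 0.03648
Half-life = ln 2 / λ = 0.6931 / 0.03648 ≈ 19.00 years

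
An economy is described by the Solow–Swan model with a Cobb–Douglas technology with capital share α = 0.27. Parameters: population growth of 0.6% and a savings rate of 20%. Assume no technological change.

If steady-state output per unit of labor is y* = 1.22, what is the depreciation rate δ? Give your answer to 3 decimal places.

At the steady state, Δk = 0, so s·k^α = (n + δ)·k.
Since y* = [s/(n + δ)]^(α/(1−α)), we have s/(n + δ) = (y*)^((1−α)/α) = 1.22^2.7037 = 1.7119.
Therefore n + δ = s / 1.7119 = 0.20 / 1.7119 = 0.1168, so δ = 0.1168 − 0.006 = 0.1108.

δ ≈ 0.111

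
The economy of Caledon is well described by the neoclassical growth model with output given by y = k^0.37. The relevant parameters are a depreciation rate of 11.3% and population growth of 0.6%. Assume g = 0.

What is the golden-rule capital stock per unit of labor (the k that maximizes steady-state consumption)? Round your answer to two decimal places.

k_gold ≈ 6.05

The golden rule sets f'(k) = n + δ, i.e. α·k^(α−1) = n + δ.
So k^(1−α) = α / (n + δ) = 0.37 / 0.119 = 3.1092.
k_gold = 3.1092^(1/0.63) ≈ 6.0532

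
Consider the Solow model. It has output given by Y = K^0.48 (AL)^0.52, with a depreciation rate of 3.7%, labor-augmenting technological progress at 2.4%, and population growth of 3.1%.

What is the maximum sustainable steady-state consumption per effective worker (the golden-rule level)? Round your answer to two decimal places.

c_gold ≈ 2.39

At the golden rule, f'(k) = n + g + δ, so α·k^(α−1) = n + g + δ and k_gold = (α/(n + g + δ))^(1/(1−α)).
k_gold = (0.48/0.092)^(1/0.52) = 5.2174^1.9231 ≈ 23.9738
c_gold = f(k_gold) − (n + g + δ)·k_gold = 4.5949 − 0.092×23.9738 ≈ 2.3893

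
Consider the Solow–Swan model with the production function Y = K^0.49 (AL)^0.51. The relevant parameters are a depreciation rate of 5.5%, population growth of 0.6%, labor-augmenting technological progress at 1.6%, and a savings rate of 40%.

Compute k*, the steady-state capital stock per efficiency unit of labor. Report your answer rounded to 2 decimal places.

At the steady state, Δk = 0, so s·k^α = (n + g + δ)·k.
Dividing both sides by k: k^(1−α) = s / (n + g + δ).
k^0.51 = 0.40 / (0.006 + 0.016 + 0.055) = 0.40 / 0.077 = 5.1948
k* = 5.1948^(1/0.51) ≈ 25.2974

k* ≈ 25.30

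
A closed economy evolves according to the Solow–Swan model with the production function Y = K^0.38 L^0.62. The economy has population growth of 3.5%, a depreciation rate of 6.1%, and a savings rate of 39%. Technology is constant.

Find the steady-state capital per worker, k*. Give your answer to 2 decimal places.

k* ≈ 9.59

In steady state, investment equals break-even investment: s·k^α = (n + δ)·k.
Rearranging, k^(1−α) = s / (n + δ).
k^0.62 = 0.39 / (0.035 + 0.061) = 0.39 / 0.096 = 4.0625
k* = 4.0625^(1/0.62) ≈ 9.5923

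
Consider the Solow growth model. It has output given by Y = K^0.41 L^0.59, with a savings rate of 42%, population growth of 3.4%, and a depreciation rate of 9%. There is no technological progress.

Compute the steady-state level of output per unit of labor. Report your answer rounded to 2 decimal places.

y* ≈ 2.33

In steady state, investment equals break-even investment: s·k^α = (n + δ)·k.
Rearranging, k^(1−α) = s / (n + δ).
k^0.59 = 0.42 / (0.034 + 0.090) = 0.42 / 0.124 = 3.3871
k* = 3.3871^(1/0.59) ≈ 7.9070
y* = (k*)^α = 7.9070^0.41 ≈ 2.3345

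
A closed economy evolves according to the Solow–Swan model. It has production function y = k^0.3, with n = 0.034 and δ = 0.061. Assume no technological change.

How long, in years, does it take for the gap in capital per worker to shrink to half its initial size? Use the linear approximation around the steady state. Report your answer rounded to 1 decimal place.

t_½ ≈ 10.4 years

Near the steady state the convergence rate is λ = (1 − α)(n + δ).
λ = (1 − 0.3) × 0.095 = 0.7 × 0.095 = 0.0665
Half-life = ln 2 / λ = 0.6931 / 0.0665 ≈ 10.42 years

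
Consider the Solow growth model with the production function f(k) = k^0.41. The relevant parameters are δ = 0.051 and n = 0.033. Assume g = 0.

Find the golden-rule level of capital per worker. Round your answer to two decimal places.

k_gold ≈ 14.69

The golden rule sets f'(k) = n + δ, i.e. α·k^(α−1) = n + δ.
So k^(1−α) = α / (n + δ) = 0.41 / 0.084 = 4.8810.
k_gold = 4.8810^(1/0.59) ≈ 14.6880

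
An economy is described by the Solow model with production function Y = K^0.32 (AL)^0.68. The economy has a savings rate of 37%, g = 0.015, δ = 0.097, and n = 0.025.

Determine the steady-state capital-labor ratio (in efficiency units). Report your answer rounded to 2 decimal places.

k* = 4.31

Steady state requires s·f(k) = (n + g + δ)·k, i.e. s·k^α = (n + g + δ)·k.
Rearranging, k^(1−α) = s / (n + g + δ).
k^0.68 = 0.37 / (0.025 + 0.015 + 0.097) = 0.37 / 0.137 = 2.7007
k* = 2.7007^(1/0.68) ≈ 4.3105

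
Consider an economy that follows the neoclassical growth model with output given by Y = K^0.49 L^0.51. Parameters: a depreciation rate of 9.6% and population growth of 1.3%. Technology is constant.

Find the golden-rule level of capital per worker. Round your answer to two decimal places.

k_gold ≈ 19.05

The golden rule sets f'(k) = n + δ, i.e. α·k^(α−1) = n + δ.
So k^(1−α) = α / (n + δ) = 0.49 / 0.109 = 4.4954.
k_gold = 4.4954^(1/0.51) ≈ 19.0519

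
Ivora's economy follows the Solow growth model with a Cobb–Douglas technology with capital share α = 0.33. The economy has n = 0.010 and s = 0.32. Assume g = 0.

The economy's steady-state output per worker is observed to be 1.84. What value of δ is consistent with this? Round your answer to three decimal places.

δ ≈ 0.083

In steady state, investment equals break-even investment: s·k^α = (n + δ)·k.
Since y* = [s/(n + δ)]^(α/(1−α)), we have s/(n + δ) = (y*)^((1−α)/α) = 1.84^2.0303 = 3.4487.
Therefore n + δ = s / 3.4487 = 0.32 / 3.4487 = 0.0928, so δ = 0.0928 − 0.010 = 0.0828.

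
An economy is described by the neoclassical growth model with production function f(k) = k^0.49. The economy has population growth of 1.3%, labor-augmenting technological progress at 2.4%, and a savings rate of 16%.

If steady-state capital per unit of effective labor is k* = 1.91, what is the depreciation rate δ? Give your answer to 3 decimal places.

Steady state requires s·f(k) = (n + g + δ)·k, i.e. s·k^α = (n + g + δ)·k.
So s / (n + g + δ) = (k*)^(1−α) = 1.91^0.51 = 1.3910.
Therefore n + g + δ = s / 1.3910 = 0.16 / 1.3910 = 0.1150, so δ = 0.1150 − 0.037 = 0.0780.

δ ≈ 0.078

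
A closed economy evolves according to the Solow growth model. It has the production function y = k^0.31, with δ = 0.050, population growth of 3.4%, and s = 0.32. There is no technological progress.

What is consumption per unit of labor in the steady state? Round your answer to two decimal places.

c* ≈ 1.24

At the steady state, Δk = 0, so s·k^α = (n + δ)·k.
Rearranging, k^(1−α) = s / (n + δ).
k^0.69 = 0.32 / (0.034 + 0.050) = 0.32 / 0.084 = 3.8095
k* = 3.8095^(1/0.69) ≈ 6.9476
y* = (k*)^α = 6.9476^0.31 ≈ 1.8238
c* = (1 − s)·y* = (1 − 0.32) × 1.8238 ≈ 1.2402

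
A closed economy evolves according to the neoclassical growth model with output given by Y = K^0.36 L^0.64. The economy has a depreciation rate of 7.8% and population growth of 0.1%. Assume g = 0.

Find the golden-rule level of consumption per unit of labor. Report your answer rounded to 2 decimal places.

At the golden rule, f'(k) = n + δ, so α·k^(α−1) = n + δ and k_gold = (α/(n + δ))^(1/(1−α)).
k_gold = (0.36/0.079)^(1/0.64) = 4.5570^1.5625 ≈ 10.6951
c_gold = f(k_gold) − (n + δ)·k_gold = 2.3470 − 0.079×10.6951 ≈ 1.5021

c_gold ≈ 1.50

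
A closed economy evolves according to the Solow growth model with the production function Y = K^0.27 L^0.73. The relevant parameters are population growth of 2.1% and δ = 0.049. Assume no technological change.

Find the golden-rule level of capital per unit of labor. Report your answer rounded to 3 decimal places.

The golden rule sets f'(k) = n + δ, i.e. α·k^(α−1) = n + δ.
So k^(1−α) = α / (n + δ) = 0.27 / 0.070 = 3.8571.
k_gold = 3.8571^(1/0.73) ≈ 6.3547

k_gold ≈ 6.355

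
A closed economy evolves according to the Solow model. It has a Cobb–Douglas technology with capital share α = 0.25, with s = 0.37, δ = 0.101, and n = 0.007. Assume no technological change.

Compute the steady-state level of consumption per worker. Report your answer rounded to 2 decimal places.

c* ≈ 0.95

In steady state, investment equals break-even investment: s·k^α = (n + δ)·k.
Dividing both sides by k: k^(1−α) = s / (n + δ).
k^0.75 = 0.37 / (0.007 + 0.101) = 0.37 / 0.108 = 3.4259
k* = 3.4259^(1/0.75) ≈ 5.1646
y* = (k*)^α = 5.1646^0.25 ≈ 1.5075
c* = (1 − s)·y* = (1 − 0.37) × 1.5075 ≈ 0.9497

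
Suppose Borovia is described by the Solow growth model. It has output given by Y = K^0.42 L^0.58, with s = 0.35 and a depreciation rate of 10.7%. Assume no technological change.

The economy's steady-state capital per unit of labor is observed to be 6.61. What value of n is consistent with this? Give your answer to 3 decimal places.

In steady state, investment equals break-even investment: s·k^α = (n + δ)·k.
So s / (n + δ) = (k*)^(1−α) = 6.61^0.58 = 2.9903.
Therefore n + δ = s / 2.9903 = 0.35 / 2.9903 = 0.1170, so n = 0.1170 − 0.107 = 0.0100.

n ≈ 0.010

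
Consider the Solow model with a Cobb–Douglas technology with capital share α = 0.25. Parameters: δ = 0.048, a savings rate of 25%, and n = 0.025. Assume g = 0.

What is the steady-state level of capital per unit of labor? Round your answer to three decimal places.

k* = 5.162

In steady state, investment equals break-even investment: s·k^α = (n + δ)·k.
Dividing both sides by k: k^(1−α) = s / (n + δ).
k^0.75 = 0.25 / (0.025 + 0.048) = 0.25 / 0.073 = 3.4247
k* = 3.4247^(1/0.75) ≈ 5.1621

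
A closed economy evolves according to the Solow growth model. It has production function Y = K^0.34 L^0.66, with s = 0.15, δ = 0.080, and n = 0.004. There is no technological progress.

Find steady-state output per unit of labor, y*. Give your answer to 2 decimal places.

y* = 1.35

Steady state requires s·f(k) = (n + δ)·k, i.e. s·k^α = (n + δ)·k.
Dividing both sides by k: k^(1−α) = s / (n + δ).
k^0.66 = 0.15 / (0.004 + 0.080) = 0.15 / 0.084 = 1.7857
k* = 1.7857^(1/0.66) ≈ 2.4073
y* = (k*)^α = 2.4073^0.34 ≈ 1.3481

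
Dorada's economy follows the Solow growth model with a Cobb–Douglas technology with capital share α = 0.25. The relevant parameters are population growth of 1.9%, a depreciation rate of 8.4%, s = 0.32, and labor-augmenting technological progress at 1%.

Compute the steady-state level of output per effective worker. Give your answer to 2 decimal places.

y* ≈ 1.41

At the steady state, Δk = 0, so s·k^α = (n + g + δ)·k.
Dividing both sides by k: k^(1−α) = s / (n + g + δ).
k^0.75 = 0.32 / (0.019 + 0.010 + 0.084) = 0.32 / 0.113 = 2.8319
k* = 2.8319^(1/0.75) ≈ 4.0065
y* = (k*)^α = 4.0065^0.25 ≈ 1.4148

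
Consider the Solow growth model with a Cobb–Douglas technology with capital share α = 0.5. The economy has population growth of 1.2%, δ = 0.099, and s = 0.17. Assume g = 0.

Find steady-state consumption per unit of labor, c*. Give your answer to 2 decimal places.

In steady state, investment equals break-even investment: s·k^α = (n + δ)·k.
Dividing both sides by k: k^(1−α) = s / (n + δ).
k^0.5 = 0.17 / (0.012 + 0.099) = 0.17 / 0.111 = 1.5315
k* = 1.5315^(1/0.5) ≈ 2.3455
y* = (k*)^α = 2.3455^0.5 ≈ 1.5315
c* = (1 − s)·y* = (1 − 0.17) × 1.5315 ≈ 1.2711

c* ≈ 1.27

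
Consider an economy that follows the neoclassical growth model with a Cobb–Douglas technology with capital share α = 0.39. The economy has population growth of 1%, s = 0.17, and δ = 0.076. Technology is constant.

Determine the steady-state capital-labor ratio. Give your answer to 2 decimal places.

At the steady state, Δk = 0, so s·k^α = (n + δ)·k.
Dividing both sides by k: k^(1−α) = s / (n + δ).
k^0.61 = 0.17 / (0.010 + 0.076) = 0.17 / 0.086 = 1.9767
k* = 1.9767^(1/0.61) ≈ 3.0560

k* = 3.06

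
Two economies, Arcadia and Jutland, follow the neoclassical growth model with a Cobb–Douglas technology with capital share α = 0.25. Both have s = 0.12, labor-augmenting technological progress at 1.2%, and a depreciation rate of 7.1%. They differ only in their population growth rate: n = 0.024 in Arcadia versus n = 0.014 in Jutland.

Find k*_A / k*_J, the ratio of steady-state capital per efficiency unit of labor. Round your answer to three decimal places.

Steady-state k* = [s/(n + g + δ)]^(1/(1−α)), so the ratio is [ (s_A/(n + g + δ)_A) / (s_J/(n + g + δ)_J) ]^1.3333.
s_A/(n + g + δ)_A = 0.12/0.107 = 1.1215; s_J/(n + g + δ)_J = 0.12/0.097 = 1.2371.
Ratio = (1.1215/1.2371)^1.3333 = 0.9066^1.3333 ≈ 0.8774

k*_A / k*_J ≈ 0.877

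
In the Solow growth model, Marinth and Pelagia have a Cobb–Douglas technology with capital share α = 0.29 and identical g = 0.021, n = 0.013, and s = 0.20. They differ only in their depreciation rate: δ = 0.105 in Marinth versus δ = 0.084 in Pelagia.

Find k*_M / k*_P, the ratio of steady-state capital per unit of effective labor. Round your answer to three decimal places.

Steady-state k* = [s/(n + g + δ)]^(1/(1−α)), so the ratio is [ (s_M/(n + g + δ)_M) / (s_P/(n + g + δ)_P) ]^1.4085.
s_M/(n + g + δ)_M = 0.20/0.139 = 1.4388; s_P/(n + g + δ)_P = 0.20/0.118 = 1.6949.
Ratio = (1.4388/1.6949)^1.4085 = 0.8489^1.4085 ≈ 0.7940

ratio ≈ 0.794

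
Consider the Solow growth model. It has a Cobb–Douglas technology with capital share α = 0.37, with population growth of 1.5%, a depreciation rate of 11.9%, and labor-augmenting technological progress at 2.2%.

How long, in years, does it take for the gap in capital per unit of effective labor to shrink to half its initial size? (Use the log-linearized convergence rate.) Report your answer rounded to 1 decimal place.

about 7.1 years

Near the steady state the convergence rate is λ = (1 − α)(n + g + δ).
λ = (1 − 0.37) × 0.156 = 0.63 × 0.156 = 0.09828
Half-life = ln 2 / λ = 0.6931 / 0.09828 ≈ 7.05 years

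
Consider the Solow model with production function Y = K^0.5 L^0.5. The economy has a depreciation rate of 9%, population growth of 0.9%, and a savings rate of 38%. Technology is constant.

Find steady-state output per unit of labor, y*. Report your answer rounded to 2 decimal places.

y* = 3.84

At the steady state, Δk = 0, so s·k^α = (n + δ)·k.
Rearranging, k^(1−α) = s / (n + δ).
k^0.5 = 0.38 / (0.009 + 0.090) = 0.38 / 0.099 = 3.8384
k* = 3.8384^(1/0.5) ≈ 14.7333
y* = (k*)^α = 14.7333^0.5 ≈ 3.8384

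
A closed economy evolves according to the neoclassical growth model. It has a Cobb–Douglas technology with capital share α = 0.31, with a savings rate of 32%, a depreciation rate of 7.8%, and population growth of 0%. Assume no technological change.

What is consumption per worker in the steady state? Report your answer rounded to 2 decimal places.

c* = 1.28

In steady state, investment equals break-even investment: s·k^α = (n + δ)·k.
Rearranging, k^(1−α) = s / (n + δ).
k^0.69 = 0.32 / (0.000 + 0.078) = 0.32 / 0.078 = 4.1026
k* = 4.1026^(1/0.69) ≈ 7.7356
y* = (k*)^α = 7.7356^0.31 ≈ 1.8855
c* = (1 − s)·y* = (1 − 0.32) × 1.8855 ≈ 1.2821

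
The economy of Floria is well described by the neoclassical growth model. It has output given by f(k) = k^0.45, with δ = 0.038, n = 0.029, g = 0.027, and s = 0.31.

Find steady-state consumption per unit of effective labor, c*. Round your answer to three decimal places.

c* ≈ 1.832

In steady state, investment equals break-even investment: s·k^α = (n + g + δ)·k.
Dividing both sides by k: k^(1−α) = s / (n + g + δ).
k^0.55 = 0.31 / (0.029 + 0.027 + 0.038) = 0.31 / 0.094 = 3.2979
k* = 3.2979^(1/0.55) ≈ 8.7549
y* = (k*)^α = 8.7549^0.45 ≈ 2.6547
c* = (1 − s)·y* = (1 − 0.31) × 2.6547 ≈ 1.8317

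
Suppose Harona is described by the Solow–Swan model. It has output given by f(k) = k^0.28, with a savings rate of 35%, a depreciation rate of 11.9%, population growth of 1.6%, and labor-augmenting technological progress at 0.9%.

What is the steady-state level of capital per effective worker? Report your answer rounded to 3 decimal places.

k* ≈ 3.433

At the steady state, Δk = 0, so s·k^α = (n + g + δ)·k.
Rearranging, k^(1−α) = s / (n + g + δ).
k^0.72 = 0.35 / (0.016 + 0.009 + 0.119) = 0.35 / 0.144 = 2.4306
k* = 2.4306^(1/0.72) ≈ 3.4333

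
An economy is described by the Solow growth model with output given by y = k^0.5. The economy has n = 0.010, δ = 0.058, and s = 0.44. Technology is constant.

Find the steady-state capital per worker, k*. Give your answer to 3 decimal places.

In steady state, investment equals break-even investment: s·k^α = (n + δ)·k.
Rearranging, k^(1−α) = s / (n + δ).
k^0.5 = 0.44 / (0.010 + 0.058) = 0.44 / 0.068 = 6.4706
k* = 6.4706^(1/0.5) ≈ 41.8687

k* ≈ 41.869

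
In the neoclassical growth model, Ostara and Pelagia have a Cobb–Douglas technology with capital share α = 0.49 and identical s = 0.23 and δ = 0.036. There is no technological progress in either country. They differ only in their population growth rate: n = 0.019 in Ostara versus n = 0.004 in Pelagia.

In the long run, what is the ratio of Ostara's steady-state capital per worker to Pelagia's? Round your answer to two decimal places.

ratio ≈ 0.54

Steady-state k* = [s/(n + δ)]^(1/(1−α)), so the ratio is [ (s_O/(n + δ)_O) / (s_P/(n + δ)_P) ]^1.9608.
s_O/(n + δ)_O = 0.23/0.055 = 4.1818; s_P/(n + δ)_P = 0.23/0.040 = 5.7500.
Ratio = (4.1818/5.7500)^1.9608 = 0.7273^1.9608 ≈ 0.5356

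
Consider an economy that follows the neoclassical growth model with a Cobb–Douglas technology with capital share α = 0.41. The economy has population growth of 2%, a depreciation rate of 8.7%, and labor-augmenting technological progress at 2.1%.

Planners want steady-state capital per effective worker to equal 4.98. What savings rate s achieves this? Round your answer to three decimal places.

Steady state requires s·f(k) = (n + g + δ)·k, i.e. s·k^α = (n + g + δ)·k.
So s / (n + g + δ) = (k*)^(1−α) = 4.98^0.59 = 2.5785.
Therefore s = 2.5785 × (n + g + δ) = 2.5785 × 0.128 = 0.3300.

s ≈ 0.330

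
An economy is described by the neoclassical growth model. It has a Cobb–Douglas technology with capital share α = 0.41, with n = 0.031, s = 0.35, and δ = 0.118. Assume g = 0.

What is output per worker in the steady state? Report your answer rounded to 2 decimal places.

Steady state requires s·f(k) = (n + δ)·k, i.e. s·k^α = (n + δ)·k.
Rearranging, k^(1−α) = s / (n + δ).
k^0.59 = 0.35 / (0.031 + 0.118) = 0.35 / 0.149 = 2.3490
k* = 2.3490^(1/0.59) ≈ 4.2522
y* = (k*)^α = 4.2522^0.41 ≈ 1.8102

y* = 1.81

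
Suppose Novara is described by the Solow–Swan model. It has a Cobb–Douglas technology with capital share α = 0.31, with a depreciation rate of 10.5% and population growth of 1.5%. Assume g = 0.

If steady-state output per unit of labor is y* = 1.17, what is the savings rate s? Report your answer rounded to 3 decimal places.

s ≈ 0.170

Steady state requires s·f(k) = (n + δ)·k, i.e. s·k^α = (n + δ)·k.
Since y* = [s/(n + δ)]^(α/(1−α)), we have s/(n + δ) = (y*)^((1−α)/α) = 1.17^2.2258 = 1.4183.
Therefore s = 1.4183 × (n + δ) = 1.4183 × 0.120 = 0.1702.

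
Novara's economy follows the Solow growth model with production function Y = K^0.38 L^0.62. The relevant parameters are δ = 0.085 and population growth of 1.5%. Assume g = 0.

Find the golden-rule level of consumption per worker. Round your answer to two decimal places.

At the golden rule, f'(k) = n + δ, so α·k^(α−1) = n + δ and k_gold = (α/(n + δ))^(1/(1−α)).
k_gold = (0.38/0.100)^(1/0.62) = 3.8000^1.6129 ≈ 8.6126
c_gold = f(k_gold) − (n + δ)·k_gold = 2.2665 − 0.100×8.6126 ≈ 1.4052

c_gold ≈ 1.41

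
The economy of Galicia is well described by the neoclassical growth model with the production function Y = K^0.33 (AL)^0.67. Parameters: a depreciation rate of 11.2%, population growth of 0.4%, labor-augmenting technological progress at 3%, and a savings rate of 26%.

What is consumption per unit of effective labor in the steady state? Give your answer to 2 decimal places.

c* ≈ 0.98

In steady state, investment equals break-even investment: s·k^α = (n + g + δ)·k.
Dividing both sides by k: k^(1−α) = s / (n + g + δ).
k^0.67 = 0.26 / (0.004 + 0.030 + 0.112) = 0.26 / 0.146 = 1.7808
k* = 1.7808^(1/0.67) ≈ 2.3662
y* = (k*)^α = 2.3662^0.33 ≈ 1.3287
c* = (1 − s)·y* = (1 − 0.26) × 1.3287 ≈ 0.9832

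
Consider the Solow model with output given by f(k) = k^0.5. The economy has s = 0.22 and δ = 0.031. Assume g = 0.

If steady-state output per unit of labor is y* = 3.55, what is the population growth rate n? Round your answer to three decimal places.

n ≈ 0.031

Steady state requires s·f(k) = (n + δ)·k, i.e. s·k^α = (n + δ)·k.
Since y* = [s/(n + δ)]^(α/(1−α)), we have s/(n + δ) = (y*)^((1−α)/α) = 3.55^1 = 3.5500.
Therefore n + δ = s / 3.5500 = 0.22 / 3.5500 = 0.0620, so n = 0.0620 − 0.031 = 0.0310.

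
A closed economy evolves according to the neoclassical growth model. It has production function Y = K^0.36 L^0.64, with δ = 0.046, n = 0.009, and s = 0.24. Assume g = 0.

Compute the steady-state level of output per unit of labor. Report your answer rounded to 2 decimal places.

Steady state requires s·f(k) = (n + δ)·k, i.e. s·k^α = (n + δ)·k.
Dividing both sides by k: k^(1−α) = s / (n + δ).
k^0.64 = 0.24 / (0.009 + 0.046) = 0.24 / 0.055 = 4.3636
k* = 4.3636^(1/0.64) ≈ 9.9944
y* = (k*)^α = 9.9944^0.36 ≈ 2.2904

y* ≈ 2.29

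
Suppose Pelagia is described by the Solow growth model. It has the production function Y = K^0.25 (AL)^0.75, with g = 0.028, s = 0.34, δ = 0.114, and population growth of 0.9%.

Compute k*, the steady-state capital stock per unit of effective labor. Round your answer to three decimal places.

In steady state, investment equals break-even investment: s·k^α = (n + g + δ)·k.
Rearranging, k^(1−α) = s / (n + g + δ).
k^0.75 = 0.34 / (0.009 + 0.028 + 0.114) = 0.34 / 0.151 = 2.2517
k* = 2.2517^(1/0.75) ≈ 2.9513

k* = 2.951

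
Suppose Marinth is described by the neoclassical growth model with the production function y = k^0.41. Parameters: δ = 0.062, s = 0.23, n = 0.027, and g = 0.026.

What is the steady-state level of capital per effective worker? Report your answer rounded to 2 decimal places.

At the steady state, Δk = 0, so s·k^α = (n + g + δ)·k.
Dividing both sides by k: k^(1−α) = s / (n + g + δ).
k^0.59 = 0.23 / (0.027 + 0.026 + 0.062) = 0.23 / 0.115 = 2.0000
k* = 2.0000^(1/0.59) ≈ 3.2376

k* = 3.24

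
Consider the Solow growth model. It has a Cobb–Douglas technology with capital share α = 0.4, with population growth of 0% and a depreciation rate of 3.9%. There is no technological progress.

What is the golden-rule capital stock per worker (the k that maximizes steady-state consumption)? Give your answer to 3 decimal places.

k_gold ≈ 48.416

The golden rule sets f'(k) = n + δ, i.e. α·k^(α−1) = n + δ.
So k^(1−α) = α / (n + δ) = 0.4 / 0.039 = 10.2564.
k_gold = 10.2564^(1/0.6) ≈ 48.4163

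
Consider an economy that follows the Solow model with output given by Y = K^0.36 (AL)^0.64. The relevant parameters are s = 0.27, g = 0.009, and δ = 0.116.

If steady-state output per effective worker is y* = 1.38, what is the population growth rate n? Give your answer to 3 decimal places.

Steady state requires s·f(k) = (n + g + δ)·k, i.e. s·k^α = (n + g + δ)·k.
Since y* = [s/(n + g + δ)]^(α/(1−α)), we have s/(n + g + δ) = (y*)^((1−α)/α) = 1.38^1.7778 = 1.7729.
Therefore n + g + δ = s / 1.7729 = 0.27 / 1.7729 = 0.1523, so n = 0.1523 − 0.125 = 0.0273.

n ≈ 0.027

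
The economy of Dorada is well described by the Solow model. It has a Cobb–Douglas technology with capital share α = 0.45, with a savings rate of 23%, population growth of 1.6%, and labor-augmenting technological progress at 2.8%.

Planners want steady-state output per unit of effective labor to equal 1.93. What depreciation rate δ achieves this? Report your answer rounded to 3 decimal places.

δ ≈ 0.059

At the steady state, Δk = 0, so s·k^α = (n + g + δ)·k.
Since y* = [s/(n + g + δ)]^(α/(1−α)), we have s/(n + g + δ) = (y*)^((1−α)/α) = 1.93^1.2222 = 2.2336.
Therefore n + g + δ = s / 2.2336 = 0.23 / 2.2336 = 0.1030, so δ = 0.1030 − 0.044 = 0.0590.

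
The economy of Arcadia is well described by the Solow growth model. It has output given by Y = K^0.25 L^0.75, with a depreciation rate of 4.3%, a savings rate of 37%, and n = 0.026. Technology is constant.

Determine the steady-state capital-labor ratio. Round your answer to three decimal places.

k* ≈ 9.386

At the steady state, Δk = 0, so s·k^α = (n + δ)·k.
Rearranging, k^(1−α) = s / (n + δ).
k^0.75 = 0.37 / (0.026 + 0.043) = 0.37 / 0.069 = 5.3623
k* = 5.3623^(1/0.75) ≈ 9.3857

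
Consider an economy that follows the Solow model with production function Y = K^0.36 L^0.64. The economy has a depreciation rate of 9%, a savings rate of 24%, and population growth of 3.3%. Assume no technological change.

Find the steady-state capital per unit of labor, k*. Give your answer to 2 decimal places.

k* ≈ 2.84

In steady state, investment equals break-even investment: s·k^α = (n + δ)·k.
Rearranging, k^(1−α) = s / (n + δ).
k^0.64 = 0.24 / (0.033 + 0.090) = 0.24 / 0.123 = 1.9512
k* = 1.9512^(1/0.64) ≈ 2.8418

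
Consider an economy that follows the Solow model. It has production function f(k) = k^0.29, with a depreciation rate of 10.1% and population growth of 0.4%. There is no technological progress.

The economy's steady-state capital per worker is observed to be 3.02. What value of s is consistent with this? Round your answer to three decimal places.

Steady state requires s·f(k) = (n + δ)·k, i.e. s·k^α = (n + δ)·k.
So s / (n + δ) = (k*)^(1−α) = 3.02^0.71 = 2.1918.
Therefore s = 2.1918 × (n + δ) = 2.1918 × 0.105 = 0.2301.

s ≈ 0.230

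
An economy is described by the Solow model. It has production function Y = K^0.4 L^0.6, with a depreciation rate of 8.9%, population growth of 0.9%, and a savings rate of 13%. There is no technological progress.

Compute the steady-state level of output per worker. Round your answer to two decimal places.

In steady state, investment equals break-even investment: s·k^α = (n + δ)·k.
Rearranging, k^(1−α) = s / (n + δ).
k^0.6 = 0.13 / (0.009 + 0.089) = 0.13 / 0.098 = 1.3265
k* = 1.3265^(1/0.6) ≈ 1.6014
y* = (k*)^α = 1.6014^0.4 ≈ 1.2073

y* ≈ 1.21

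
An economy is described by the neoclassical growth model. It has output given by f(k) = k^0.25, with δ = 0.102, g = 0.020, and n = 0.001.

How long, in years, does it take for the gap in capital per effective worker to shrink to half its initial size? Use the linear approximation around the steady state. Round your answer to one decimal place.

Near the steady state the convergence rate is λ = (1 − α)(n + g + δ).
λ = (1 − 0.25) × 0.123 = 0.75 × 0.123 = 0.09225
Half-life = ln 2 / λ = 0.6931 / 0.09225 ≈ 7.51 years

about 7.5 years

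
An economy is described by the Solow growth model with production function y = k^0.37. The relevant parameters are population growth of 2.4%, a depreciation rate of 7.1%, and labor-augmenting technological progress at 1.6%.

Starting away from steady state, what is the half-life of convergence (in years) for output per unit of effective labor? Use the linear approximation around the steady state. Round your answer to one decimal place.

Near the steady state the convergence rate is λ = (1 − α)(n + g + δ).
λ = (1 − 0.37) × 0.111 = 0.63 × 0.111 = 0.06993
Half-life = ln 2 / λ = 0.6931 / 0.06993 ≈ 9.91 years

about 9.9 years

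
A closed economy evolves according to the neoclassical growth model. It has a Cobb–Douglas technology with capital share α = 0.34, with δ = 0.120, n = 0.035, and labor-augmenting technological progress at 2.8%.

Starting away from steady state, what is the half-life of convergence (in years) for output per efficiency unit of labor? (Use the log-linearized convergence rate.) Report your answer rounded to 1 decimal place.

Near the steady state the convergence rate is λ = (1 − α)(n + g + δ).
λ = (1 − 0.34) × 0.183 = 0.66 × 0.183 = 0.12078
Half-life = ln 2 / λ = 0.6931 / 0.12078 ≈ 5.74 years

about 5.7 years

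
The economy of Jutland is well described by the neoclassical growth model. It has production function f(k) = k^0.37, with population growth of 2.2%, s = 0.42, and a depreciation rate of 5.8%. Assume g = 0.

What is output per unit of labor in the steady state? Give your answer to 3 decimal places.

At the steady state, Δk = 0, so s·k^α = (n + δ)·k.
Dividing both sides by k: k^(1−α) = s / (n + δ).
k^0.63 = 0.42 / (0.022 + 0.058) = 0.42 / 0.080 = 5.2500
k* = 5.2500^(1/0.63) ≈ 13.9030
y* = (k*)^α = 13.9030^0.37 ≈ 2.6482

y* ≈ 2.648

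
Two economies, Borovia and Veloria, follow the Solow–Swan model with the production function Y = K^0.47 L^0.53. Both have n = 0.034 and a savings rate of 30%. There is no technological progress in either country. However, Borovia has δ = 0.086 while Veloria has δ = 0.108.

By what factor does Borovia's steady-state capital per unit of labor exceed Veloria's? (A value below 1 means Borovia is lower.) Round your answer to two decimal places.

Steady-state k* = [s/(n + δ)]^(1/(1−α)), so the ratio is [ (s_B/(n + δ)_B) / (s_V/(n + δ)_V) ]^1.8868.
s_B/(n + δ)_B = 0.30/0.120 = 2.5000; s_V/(n + δ)_V = 0.30/0.142 = 2.1127.
Ratio = (2.5000/2.1127)^1.8868 = 1.1833^1.8868 ≈ 1.3738

ratio ≈ 1.37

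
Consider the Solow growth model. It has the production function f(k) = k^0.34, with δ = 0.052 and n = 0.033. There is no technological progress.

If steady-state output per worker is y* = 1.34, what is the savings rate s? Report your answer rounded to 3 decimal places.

Steady state requires s·f(k) = (n + δ)·k, i.e. s·k^α = (n + δ)·k.
Since y* = [s/(n + δ)]^(α/(1−α)), we have s/(n + δ) = (y*)^((1−α)/α) = 1.34^1.9412 = 1.7650.
Therefore s = 1.7650 × (n + δ) = 1.7650 × 0.085 = 0.1500.

s ≈ 0.150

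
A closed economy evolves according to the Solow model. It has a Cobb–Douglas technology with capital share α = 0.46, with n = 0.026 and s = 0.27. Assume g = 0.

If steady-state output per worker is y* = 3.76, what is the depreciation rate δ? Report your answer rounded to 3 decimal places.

Steady state requires s·f(k) = (n + δ)·k, i.e. s·k^α = (n + δ)·k.
Since y* = [s/(n + δ)]^(α/(1−α)), we have s/(n + δ) = (y*)^((1−α)/α) = 3.76^1.1739 = 4.7338.
Therefore n + δ = s / 4.7338 = 0.27 / 4.7338 = 0.0570, so δ = 0.0570 − 0.026 = 0.0310.

δ ≈ 0.031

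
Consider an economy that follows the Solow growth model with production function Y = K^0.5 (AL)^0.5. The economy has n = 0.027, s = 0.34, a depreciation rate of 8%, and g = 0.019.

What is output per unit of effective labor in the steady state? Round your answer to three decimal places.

Steady state requires s·f(k) = (n + g + δ)·k, i.e. s·k^α = (n + g + δ)·k.
Rearranging, k^(1−α) = s / (n + g + δ).
k^0.5 = 0.34 / (0.027 + 0.019 + 0.080) = 0.34 / 0.126 = 2.6984
k* = 2.6984^(1/0.5) ≈ 7.2814
y* = (k*)^α = 7.2814^0.5 ≈ 2.6984

y* ≈ 2.698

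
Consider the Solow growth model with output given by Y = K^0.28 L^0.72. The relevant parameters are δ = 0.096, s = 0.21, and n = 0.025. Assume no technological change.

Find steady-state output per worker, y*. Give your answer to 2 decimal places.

y* = 1.24

At the steady state, Δk = 0, so s·k^α = (n + δ)·k.
Dividing both sides by k: k^(1−α) = s / (n + δ).
k^0.72 = 0.21 / (0.025 + 0.096) = 0.21 / 0.121 = 1.7355
k* = 1.7355^(1/0.72) ≈ 2.1505
y* = (k*)^α = 2.1505^0.28 ≈ 1.2391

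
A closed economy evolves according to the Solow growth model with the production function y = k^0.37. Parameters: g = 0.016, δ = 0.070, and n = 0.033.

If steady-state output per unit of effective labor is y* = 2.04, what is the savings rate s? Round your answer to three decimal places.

s ≈ 0.401

At the steady state, Δk = 0, so s·k^α = (n + g + δ)·k.
Since y* = [s/(n + g + δ)]^(α/(1−α)), we have s/(n + g + δ) = (y*)^((1−α)/α) = 2.04^1.7027 = 3.3667.
Therefore s = 3.3667 × (n + g + δ) = 3.3667 × 0.119 = 0.4006.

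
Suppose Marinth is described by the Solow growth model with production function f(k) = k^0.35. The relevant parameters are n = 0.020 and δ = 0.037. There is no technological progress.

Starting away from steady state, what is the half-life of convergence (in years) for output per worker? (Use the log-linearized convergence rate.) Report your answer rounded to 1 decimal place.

Near the steady state the convergence rate is λ = (1 − α)(n + δ).
λ = (1 − 0.35) × 0.057 = 0.65 × 0.057 = 0.03705
Half-life = ln 2 / λ = 0.6931 / 0.03705 ≈ 18.71 years

t_½ ≈ 18.7 years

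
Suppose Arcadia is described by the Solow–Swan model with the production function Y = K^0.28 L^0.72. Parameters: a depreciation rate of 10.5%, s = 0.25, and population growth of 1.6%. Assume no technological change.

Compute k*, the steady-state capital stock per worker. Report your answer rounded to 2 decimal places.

Steady state requires s·f(k) = (n + δ)·k, i.e. s·k^α = (n + δ)·k.
Dividing both sides by k: k^(1−α) = s / (n + δ).
k^0.72 = 0.25 / (0.016 + 0.105) = 0.25 / 0.121 = 2.0661
k* = 2.0661^(1/0.72) ≈ 2.7397

k* = 2.74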